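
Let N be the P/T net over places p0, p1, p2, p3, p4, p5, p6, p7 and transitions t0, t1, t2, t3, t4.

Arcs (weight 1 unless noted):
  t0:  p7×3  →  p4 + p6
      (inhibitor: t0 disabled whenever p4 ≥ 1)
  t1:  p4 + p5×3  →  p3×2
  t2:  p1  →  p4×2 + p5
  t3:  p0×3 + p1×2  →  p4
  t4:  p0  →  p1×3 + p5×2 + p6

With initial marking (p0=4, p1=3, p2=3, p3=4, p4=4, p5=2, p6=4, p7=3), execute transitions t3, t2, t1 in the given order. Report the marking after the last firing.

step 1: fire t3:  (p0=4, p1=3, p2=3, p3=4, p4=4, p5=2, p6=4, p7=3) → (p0=1, p1=1, p2=3, p3=4, p4=5, p5=2, p6=4, p7=3)
step 2: fire t2:  (p0=1, p1=1, p2=3, p3=4, p4=5, p5=2, p6=4, p7=3) → (p0=1, p1=0, p2=3, p3=4, p4=7, p5=3, p6=4, p7=3)
step 3: fire t1:  (p0=1, p1=0, p2=3, p3=4, p4=7, p5=3, p6=4, p7=3) → (p0=1, p1=0, p2=3, p3=6, p4=6, p5=0, p6=4, p7=3)

(p0=1, p1=0, p2=3, p3=6, p4=6, p5=0, p6=4, p7=3)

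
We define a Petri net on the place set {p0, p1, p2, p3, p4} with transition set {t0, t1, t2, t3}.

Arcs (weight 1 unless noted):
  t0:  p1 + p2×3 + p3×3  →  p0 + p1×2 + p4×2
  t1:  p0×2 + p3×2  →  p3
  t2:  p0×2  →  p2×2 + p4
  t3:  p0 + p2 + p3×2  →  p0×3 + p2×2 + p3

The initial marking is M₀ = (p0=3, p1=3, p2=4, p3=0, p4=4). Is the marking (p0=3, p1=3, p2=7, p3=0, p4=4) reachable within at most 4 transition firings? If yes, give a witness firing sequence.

NO — not reachable within 4 firings

depth 0: 1 marking
depth 1: 2 markings reached so far
depth 2: 2 markings reached so far
(frontier empty at depth 2; search complete)
target is not among the 2 markings reachable within 4 steps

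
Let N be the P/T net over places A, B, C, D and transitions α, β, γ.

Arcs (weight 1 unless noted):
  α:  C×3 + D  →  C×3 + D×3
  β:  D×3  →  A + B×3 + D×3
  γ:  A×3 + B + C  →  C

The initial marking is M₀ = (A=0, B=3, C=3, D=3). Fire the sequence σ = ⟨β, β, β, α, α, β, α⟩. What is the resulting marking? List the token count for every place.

step 1: fire β:  (A=0, B=3, C=3, D=3) → (A=1, B=6, C=3, D=3)
step 2: fire β:  (A=1, B=6, C=3, D=3) → (A=2, B=9, C=3, D=3)
step 3: fire β:  (A=2, B=9, C=3, D=3) → (A=3, B=12, C=3, D=3)
step 4: fire α:  (A=3, B=12, C=3, D=3) → (A=3, B=12, C=3, D=5)
step 5: fire α:  (A=3, B=12, C=3, D=5) → (A=3, B=12, C=3, D=7)
step 6: fire β:  (A=3, B=12, C=3, D=7) → (A=4, B=15, C=3, D=7)
step 7: fire α:  (A=4, B=15, C=3, D=7) → (A=4, B=15, C=3, D=9)

(A=4, B=15, C=3, D=9)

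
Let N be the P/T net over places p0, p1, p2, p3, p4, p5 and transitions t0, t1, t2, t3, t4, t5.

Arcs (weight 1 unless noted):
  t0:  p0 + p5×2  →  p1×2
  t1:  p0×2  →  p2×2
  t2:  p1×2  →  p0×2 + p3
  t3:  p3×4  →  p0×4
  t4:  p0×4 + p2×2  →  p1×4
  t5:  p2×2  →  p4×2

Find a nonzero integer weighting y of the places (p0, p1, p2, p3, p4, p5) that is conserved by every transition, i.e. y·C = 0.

Incidence matrix C (rows=places, cols=transitions):
       t0   t1   t2   t3   t4   t5
   p0  -1   -2    2    4   -4    0
   p1   2    0   -2    0    4    0
   p2   0    2    0    0   -2   -2
   p3   0    0    1   -4    0    0
   p4   0    0    0    0    0    2
   p5  -2    0    0    0    0    0

Candidate y = [2, 3, 2, 2, 2, 2]; check y·C column-wise:
  col t0: 2·-1 + 3·2 + 2·0 + 2·0 + 2·0 + 2·-2 = 0
  col t1: 2·-2 + 3·0 + 2·2 + 2·0 + 2·0 + 2·0 = 0
  col t2: 2·2 + 3·-2 + 2·0 + 2·1 + 2·0 + 2·0 = 0
  col t3: 2·4 + 3·0 + 2·0 + 2·-4 + 2·0 + 2·0 = 0
  col t4: 2·-4 + 3·4 + 2·-2 + 2·0 + 2·0 + 2·0 = 0
  col t5: 2·0 + 3·0 + 2·-2 + 2·0 + 2·2 + 2·0 = 0

y = (p0:2, p1:3, p2:2, p3:2, p4:2, p5:2)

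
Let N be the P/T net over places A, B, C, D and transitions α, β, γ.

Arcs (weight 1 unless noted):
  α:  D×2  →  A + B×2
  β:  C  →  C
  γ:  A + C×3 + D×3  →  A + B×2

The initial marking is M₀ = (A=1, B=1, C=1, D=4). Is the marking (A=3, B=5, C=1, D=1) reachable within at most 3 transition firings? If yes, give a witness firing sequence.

depth 0: 1 marking
depth 1: 2 markings reached so far
depth 2: 3 markings reached so far
depth 3: 3 markings reached so far
(frontier empty at depth 3; search complete)
target is not among the 3 markings reachable within 3 steps

NO — not reachable within 3 firings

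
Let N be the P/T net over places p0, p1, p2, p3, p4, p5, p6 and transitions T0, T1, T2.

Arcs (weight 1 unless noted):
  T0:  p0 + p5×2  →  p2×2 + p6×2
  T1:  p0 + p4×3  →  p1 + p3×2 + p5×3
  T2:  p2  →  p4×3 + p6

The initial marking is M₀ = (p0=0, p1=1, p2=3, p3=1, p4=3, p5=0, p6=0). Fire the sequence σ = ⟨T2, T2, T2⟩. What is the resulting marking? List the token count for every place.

step 1: fire T2:  (p0=0, p1=1, p2=3, p3=1, p4=3, p5=0, p6=0) → (p0=0, p1=1, p2=2, p3=1, p4=6, p5=0, p6=1)
step 2: fire T2:  (p0=0, p1=1, p2=2, p3=1, p4=6, p5=0, p6=1) → (p0=0, p1=1, p2=1, p3=1, p4=9, p5=0, p6=2)
step 3: fire T2:  (p0=0, p1=1, p2=1, p3=1, p4=9, p5=0, p6=2) → (p0=0, p1=1, p2=0, p3=1, p4=12, p5=0, p6=3)

(p0=0, p1=1, p2=0, p3=1, p4=12, p5=0, p6=3)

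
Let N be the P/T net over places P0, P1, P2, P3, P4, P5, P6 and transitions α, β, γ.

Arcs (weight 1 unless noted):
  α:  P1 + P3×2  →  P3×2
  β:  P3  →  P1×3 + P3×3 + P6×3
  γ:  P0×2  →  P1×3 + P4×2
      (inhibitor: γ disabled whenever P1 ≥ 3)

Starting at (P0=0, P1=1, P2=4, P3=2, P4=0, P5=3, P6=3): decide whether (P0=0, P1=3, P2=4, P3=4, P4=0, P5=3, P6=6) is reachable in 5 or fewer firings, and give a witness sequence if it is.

YES — reachable via ⟨α, β⟩ (2 firings)

step 1: fire α:  (P0=0, P1=1, P2=4, P3=2, P4=0, P5=3, P6=3) → (P0=0, P1=0, P2=4, P3=2, P4=0, P5=3, P6=3)
step 2: fire β:  (P0=0, P1=0, P2=4, P3=2, P4=0, P5=3, P6=3) → (P0=0, P1=3, P2=4, P3=4, P4=0, P5=3, P6=6)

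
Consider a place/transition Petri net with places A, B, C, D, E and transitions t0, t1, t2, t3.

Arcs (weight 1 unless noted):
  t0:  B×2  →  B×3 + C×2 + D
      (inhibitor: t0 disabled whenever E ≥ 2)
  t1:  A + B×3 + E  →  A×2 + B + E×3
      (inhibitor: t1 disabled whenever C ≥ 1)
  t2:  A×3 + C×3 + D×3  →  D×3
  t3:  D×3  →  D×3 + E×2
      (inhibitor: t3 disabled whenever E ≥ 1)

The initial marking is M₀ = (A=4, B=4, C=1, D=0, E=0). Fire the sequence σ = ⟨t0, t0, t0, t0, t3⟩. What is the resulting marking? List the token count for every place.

step 1: fire t0:  (A=4, B=4, C=1, D=0, E=0) → (A=4, B=5, C=3, D=1, E=0)
step 2: fire t0:  (A=4, B=5, C=3, D=1, E=0) → (A=4, B=6, C=5, D=2, E=0)
step 3: fire t0:  (A=4, B=6, C=5, D=2, E=0) → (A=4, B=7, C=7, D=3, E=0)
step 4: fire t0:  (A=4, B=7, C=7, D=3, E=0) → (A=4, B=8, C=9, D=4, E=0)
step 5: fire t3:  (A=4, B=8, C=9, D=4, E=0) → (A=4, B=8, C=9, D=4, E=2)

(A=4, B=8, C=9, D=4, E=2)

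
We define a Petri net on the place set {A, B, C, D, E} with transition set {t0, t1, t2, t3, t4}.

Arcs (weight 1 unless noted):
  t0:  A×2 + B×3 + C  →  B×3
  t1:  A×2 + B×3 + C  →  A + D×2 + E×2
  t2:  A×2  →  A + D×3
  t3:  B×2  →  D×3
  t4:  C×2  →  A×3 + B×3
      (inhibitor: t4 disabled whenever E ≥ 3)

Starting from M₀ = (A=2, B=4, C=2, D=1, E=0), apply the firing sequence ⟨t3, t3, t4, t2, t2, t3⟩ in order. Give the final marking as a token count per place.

(A=3, B=1, C=0, D=16, E=0)

step 1: fire t3:  (A=2, B=4, C=2, D=1, E=0) → (A=2, B=2, C=2, D=4, E=0)
step 2: fire t3:  (A=2, B=2, C=2, D=4, E=0) → (A=2, B=0, C=2, D=7, E=0)
step 3: fire t4:  (A=2, B=0, C=2, D=7, E=0) → (A=5, B=3, C=0, D=7, E=0)
step 4: fire t2:  (A=5, B=3, C=0, D=7, E=0) → (A=4, B=3, C=0, D=10, E=0)
step 5: fire t2:  (A=4, B=3, C=0, D=10, E=0) → (A=3, B=3, C=0, D=13, E=0)
step 6: fire t3:  (A=3, B=3, C=0, D=13, E=0) → (A=3, B=1, C=0, D=16, E=0)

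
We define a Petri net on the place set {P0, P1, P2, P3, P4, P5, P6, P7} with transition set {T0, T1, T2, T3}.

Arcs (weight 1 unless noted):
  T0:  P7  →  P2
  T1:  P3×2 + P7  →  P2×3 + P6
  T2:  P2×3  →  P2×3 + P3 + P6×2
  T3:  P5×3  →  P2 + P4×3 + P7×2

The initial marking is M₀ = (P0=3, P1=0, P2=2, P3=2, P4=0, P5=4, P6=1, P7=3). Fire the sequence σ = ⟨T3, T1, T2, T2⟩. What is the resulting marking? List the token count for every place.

(P0=3, P1=0, P2=6, P3=2, P4=3, P5=1, P6=6, P7=4)

step 1: fire T3:  (P0=3, P1=0, P2=2, P3=2, P4=0, P5=4, P6=1, P7=3) → (P0=3, P1=0, P2=3, P3=2, P4=3, P5=1, P6=1, P7=5)
step 2: fire T1:  (P0=3, P1=0, P2=3, P3=2, P4=3, P5=1, P6=1, P7=5) → (P0=3, P1=0, P2=6, P3=0, P4=3, P5=1, P6=2, P7=4)
step 3: fire T2:  (P0=3, P1=0, P2=6, P3=0, P4=3, P5=1, P6=2, P7=4) → (P0=3, P1=0, P2=6, P3=1, P4=3, P5=1, P6=4, P7=4)
step 4: fire T2:  (P0=3, P1=0, P2=6, P3=1, P4=3, P5=1, P6=4, P7=4) → (P0=3, P1=0, P2=6, P3=2, P4=3, P5=1, P6=6, P7=4)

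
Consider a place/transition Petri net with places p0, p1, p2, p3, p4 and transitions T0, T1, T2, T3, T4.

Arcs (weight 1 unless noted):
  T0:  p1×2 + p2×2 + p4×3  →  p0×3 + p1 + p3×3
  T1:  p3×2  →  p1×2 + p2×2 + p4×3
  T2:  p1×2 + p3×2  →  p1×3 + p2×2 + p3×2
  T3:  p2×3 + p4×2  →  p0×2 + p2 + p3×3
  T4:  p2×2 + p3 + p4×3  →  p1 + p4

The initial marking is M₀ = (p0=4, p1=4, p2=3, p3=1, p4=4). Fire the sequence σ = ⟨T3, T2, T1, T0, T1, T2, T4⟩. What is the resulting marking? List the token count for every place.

step 1: fire T3:  (p0=4, p1=4, p2=3, p3=1, p4=4) → (p0=6, p1=4, p2=1, p3=4, p4=2)
step 2: fire T2:  (p0=6, p1=4, p2=1, p3=4, p4=2) → (p0=6, p1=5, p2=3, p3=4, p4=2)
step 3: fire T1:  (p0=6, p1=5, p2=3, p3=4, p4=2) → (p0=6, p1=7, p2=5, p3=2, p4=5)
step 4: fire T0:  (p0=6, p1=7, p2=5, p3=2, p4=5) → (p0=9, p1=6, p2=3, p3=5, p4=2)
step 5: fire T1:  (p0=9, p1=6, p2=3, p3=5, p4=2) → (p0=9, p1=8, p2=5, p3=3, p4=5)
step 6: fire T2:  (p0=9, p1=8, p2=5, p3=3, p4=5) → (p0=9, p1=9, p2=7, p3=3, p4=5)
step 7: fire T4:  (p0=9, p1=9, p2=7, p3=3, p4=5) → (p0=9, p1=10, p2=5, p3=2, p4=3)

(p0=9, p1=10, p2=5, p3=2, p4=3)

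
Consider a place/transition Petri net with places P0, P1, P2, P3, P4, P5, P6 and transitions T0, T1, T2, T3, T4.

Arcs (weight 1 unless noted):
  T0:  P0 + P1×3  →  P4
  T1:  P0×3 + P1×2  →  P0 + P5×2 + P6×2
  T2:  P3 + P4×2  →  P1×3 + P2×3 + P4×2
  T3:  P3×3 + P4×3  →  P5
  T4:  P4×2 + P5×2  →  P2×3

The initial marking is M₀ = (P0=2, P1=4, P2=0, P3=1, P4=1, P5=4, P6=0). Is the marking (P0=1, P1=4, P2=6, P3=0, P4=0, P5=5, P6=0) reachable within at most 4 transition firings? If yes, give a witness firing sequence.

depth 0: 1 marking
depth 1: 2 markings reached so far
depth 2: 4 markings reached so far
depth 3: 6 markings reached so far
depth 4: 7 markings reached so far
target is not among the 7 markings reachable within 4 steps

NO — not reachable within 4 firings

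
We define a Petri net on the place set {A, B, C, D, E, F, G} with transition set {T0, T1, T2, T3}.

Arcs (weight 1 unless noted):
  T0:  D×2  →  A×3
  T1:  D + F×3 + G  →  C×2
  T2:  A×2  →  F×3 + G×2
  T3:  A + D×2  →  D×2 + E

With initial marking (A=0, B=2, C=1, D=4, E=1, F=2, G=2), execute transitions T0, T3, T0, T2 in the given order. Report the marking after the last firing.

(A=3, B=2, C=1, D=0, E=2, F=5, G=4)

step 1: fire T0:  (A=0, B=2, C=1, D=4, E=1, F=2, G=2) → (A=3, B=2, C=1, D=2, E=1, F=2, G=2)
step 2: fire T3:  (A=3, B=2, C=1, D=2, E=1, F=2, G=2) → (A=2, B=2, C=1, D=2, E=2, F=2, G=2)
step 3: fire T0:  (A=2, B=2, C=1, D=2, E=2, F=2, G=2) → (A=5, B=2, C=1, D=0, E=2, F=2, G=2)
step 4: fire T2:  (A=5, B=2, C=1, D=0, E=2, F=2, G=2) → (A=3, B=2, C=1, D=0, E=2, F=5, G=4)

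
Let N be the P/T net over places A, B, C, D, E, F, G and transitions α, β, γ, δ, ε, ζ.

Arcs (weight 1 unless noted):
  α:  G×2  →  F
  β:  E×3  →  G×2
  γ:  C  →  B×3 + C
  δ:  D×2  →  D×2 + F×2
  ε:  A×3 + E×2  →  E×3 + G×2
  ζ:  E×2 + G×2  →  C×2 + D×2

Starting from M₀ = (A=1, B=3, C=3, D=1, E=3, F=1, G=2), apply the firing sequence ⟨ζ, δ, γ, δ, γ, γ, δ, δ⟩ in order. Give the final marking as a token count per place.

(A=1, B=12, C=5, D=3, E=1, F=9, G=0)

step 1: fire ζ:  (A=1, B=3, C=3, D=1, E=3, F=1, G=2) → (A=1, B=3, C=5, D=3, E=1, F=1, G=0)
step 2: fire δ:  (A=1, B=3, C=5, D=3, E=1, F=1, G=0) → (A=1, B=3, C=5, D=3, E=1, F=3, G=0)
step 3: fire γ:  (A=1, B=3, C=5, D=3, E=1, F=3, G=0) → (A=1, B=6, C=5, D=3, E=1, F=3, G=0)
step 4: fire δ:  (A=1, B=6, C=5, D=3, E=1, F=3, G=0) → (A=1, B=6, C=5, D=3, E=1, F=5, G=0)
step 5: fire γ:  (A=1, B=6, C=5, D=3, E=1, F=5, G=0) → (A=1, B=9, C=5, D=3, E=1, F=5, G=0)
step 6: fire γ:  (A=1, B=9, C=5, D=3, E=1, F=5, G=0) → (A=1, B=12, C=5, D=3, E=1, F=5, G=0)
step 7: fire δ:  (A=1, B=12, C=5, D=3, E=1, F=5, G=0) → (A=1, B=12, C=5, D=3, E=1, F=7, G=0)
step 8: fire δ:  (A=1, B=12, C=5, D=3, E=1, F=7, G=0) → (A=1, B=12, C=5, D=3, E=1, F=9, G=0)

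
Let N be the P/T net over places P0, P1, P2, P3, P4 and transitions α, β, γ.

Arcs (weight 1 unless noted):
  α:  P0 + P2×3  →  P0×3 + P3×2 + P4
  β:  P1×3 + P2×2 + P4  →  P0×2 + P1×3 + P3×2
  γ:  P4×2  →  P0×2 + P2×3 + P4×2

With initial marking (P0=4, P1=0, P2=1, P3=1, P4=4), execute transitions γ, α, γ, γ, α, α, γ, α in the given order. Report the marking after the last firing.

(P0=20, P1=0, P2=1, P3=9, P4=8)

step 1: fire γ:  (P0=4, P1=0, P2=1, P3=1, P4=4) → (P0=6, P1=0, P2=4, P3=1, P4=4)
step 2: fire α:  (P0=6, P1=0, P2=4, P3=1, P4=4) → (P0=8, P1=0, P2=1, P3=3, P4=5)
step 3: fire γ:  (P0=8, P1=0, P2=1, P3=3, P4=5) → (P0=10, P1=0, P2=4, P3=3, P4=5)
step 4: fire γ:  (P0=10, P1=0, P2=4, P3=3, P4=5) → (P0=12, P1=0, P2=7, P3=3, P4=5)
step 5: fire α:  (P0=12, P1=0, P2=7, P3=3, P4=5) → (P0=14, P1=0, P2=4, P3=5, P4=6)
step 6: fire α:  (P0=14, P1=0, P2=4, P3=5, P4=6) → (P0=16, P1=0, P2=1, P3=7, P4=7)
step 7: fire γ:  (P0=16, P1=0, P2=1, P3=7, P4=7) → (P0=18, P1=0, P2=4, P3=7, P4=7)
step 8: fire α:  (P0=18, P1=0, P2=4, P3=7, P4=7) → (P0=20, P1=0, P2=1, P3=9, P4=8)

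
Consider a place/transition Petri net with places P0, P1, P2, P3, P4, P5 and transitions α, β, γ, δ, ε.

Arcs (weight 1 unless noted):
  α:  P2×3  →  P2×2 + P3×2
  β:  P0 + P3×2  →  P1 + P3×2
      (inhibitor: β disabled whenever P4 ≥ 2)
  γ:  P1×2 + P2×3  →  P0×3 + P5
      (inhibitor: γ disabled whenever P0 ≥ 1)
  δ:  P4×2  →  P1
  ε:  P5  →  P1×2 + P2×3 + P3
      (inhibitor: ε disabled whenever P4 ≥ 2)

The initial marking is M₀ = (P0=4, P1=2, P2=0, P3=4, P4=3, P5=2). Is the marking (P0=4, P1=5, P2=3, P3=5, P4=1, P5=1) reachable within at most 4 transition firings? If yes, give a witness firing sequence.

YES — reachable via ⟨δ, ε⟩ (2 firings)

step 1: fire δ:  (P0=4, P1=2, P2=0, P3=4, P4=3, P5=2) → (P0=4, P1=3, P2=0, P3=4, P4=1, P5=2)
step 2: fire ε:  (P0=4, P1=3, P2=0, P3=4, P4=1, P5=2) → (P0=4, P1=5, P2=3, P3=5, P4=1, P5=1)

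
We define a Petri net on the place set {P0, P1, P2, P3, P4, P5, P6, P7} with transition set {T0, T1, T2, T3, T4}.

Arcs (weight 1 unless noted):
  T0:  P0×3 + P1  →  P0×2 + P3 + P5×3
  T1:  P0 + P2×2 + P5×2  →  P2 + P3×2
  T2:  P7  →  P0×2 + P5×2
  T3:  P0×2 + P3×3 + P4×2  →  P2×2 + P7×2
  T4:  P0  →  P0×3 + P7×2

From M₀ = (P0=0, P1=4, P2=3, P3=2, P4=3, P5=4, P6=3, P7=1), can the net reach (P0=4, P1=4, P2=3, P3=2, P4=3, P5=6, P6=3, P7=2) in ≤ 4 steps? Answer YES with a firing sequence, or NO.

step 1: fire T2:  (P0=0, P1=4, P2=3, P3=2, P4=3, P5=4, P6=3, P7=1) → (P0=2, P1=4, P2=3, P3=2, P4=3, P5=6, P6=3, P7=0)
step 2: fire T4:  (P0=2, P1=4, P2=3, P3=2, P4=3, P5=6, P6=3, P7=0) → (P0=4, P1=4, P2=3, P3=2, P4=3, P5=6, P6=3, P7=2)

YES — reachable via ⟨T2, T4⟩ (2 firings)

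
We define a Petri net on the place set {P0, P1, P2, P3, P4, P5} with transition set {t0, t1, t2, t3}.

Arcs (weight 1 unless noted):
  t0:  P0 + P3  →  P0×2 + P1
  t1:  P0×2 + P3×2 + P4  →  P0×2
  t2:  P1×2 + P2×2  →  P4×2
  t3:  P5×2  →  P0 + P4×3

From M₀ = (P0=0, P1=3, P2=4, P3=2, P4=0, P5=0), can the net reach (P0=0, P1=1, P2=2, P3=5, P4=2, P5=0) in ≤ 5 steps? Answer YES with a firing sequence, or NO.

depth 0: 1 marking
depth 1: 2 markings reached so far
depth 2: 2 markings reached so far
(frontier empty at depth 2; search complete)
target is not among the 2 markings reachable within 5 steps

NO — not reachable within 5 firings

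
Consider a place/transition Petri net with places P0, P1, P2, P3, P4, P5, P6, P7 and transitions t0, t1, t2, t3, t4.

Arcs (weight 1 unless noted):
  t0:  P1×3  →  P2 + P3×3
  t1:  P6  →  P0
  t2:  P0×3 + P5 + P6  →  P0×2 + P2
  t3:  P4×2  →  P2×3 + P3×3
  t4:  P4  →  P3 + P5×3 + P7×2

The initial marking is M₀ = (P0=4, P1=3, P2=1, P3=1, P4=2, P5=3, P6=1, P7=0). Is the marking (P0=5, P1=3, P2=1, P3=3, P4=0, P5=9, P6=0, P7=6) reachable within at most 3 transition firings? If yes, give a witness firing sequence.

depth 0: 1 marking
depth 1: 6 markings reached so far
depth 2: 15 markings reached so far
depth 3: 22 markings reached so far
target is not among the 22 markings reachable within 3 steps

NO — not reachable within 3 firings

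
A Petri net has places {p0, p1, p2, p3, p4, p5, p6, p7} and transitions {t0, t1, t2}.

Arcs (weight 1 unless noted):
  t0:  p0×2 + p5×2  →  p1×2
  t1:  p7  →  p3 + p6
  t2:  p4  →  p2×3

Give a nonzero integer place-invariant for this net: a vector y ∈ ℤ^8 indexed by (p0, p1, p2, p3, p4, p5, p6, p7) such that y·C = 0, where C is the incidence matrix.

Incidence matrix C (rows=places, cols=transitions):
       t0   t1   t2
   p0  -2    0    0
   p1   2    0    0
   p2   0    0    3
   p3   0    1    0
   p4   0    0   -1
   p5  -2    0    0
   p6   0    1    0
   p7   0   -1    0

Candidate y = [1, 1, 0, 0, 0, 0, 0, 0]; check y·C column-wise:
  col t0: 1·-2 + 1·2 + 0·-2 = 0
  col t1: 1·0 + 1·0 + 0·1 + 0·1 + 0·-1 = 0
  col t2: 1·0 + 1·0 + 0·3 + 0·-1 = 0

y = (p0:1, p1:1, p2:0, p3:0, p4:0, p5:0, p6:0, p7:0)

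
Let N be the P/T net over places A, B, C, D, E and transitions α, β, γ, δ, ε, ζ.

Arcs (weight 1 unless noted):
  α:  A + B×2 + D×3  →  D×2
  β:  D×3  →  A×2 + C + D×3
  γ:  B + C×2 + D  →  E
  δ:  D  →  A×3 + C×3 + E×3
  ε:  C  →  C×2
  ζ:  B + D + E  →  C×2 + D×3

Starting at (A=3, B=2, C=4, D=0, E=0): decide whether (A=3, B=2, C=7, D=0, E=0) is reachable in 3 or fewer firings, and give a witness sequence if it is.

step 1: fire ε:  (A=3, B=2, C=4, D=0, E=0) → (A=3, B=2, C=5, D=0, E=0)
step 2: fire ε:  (A=3, B=2, C=5, D=0, E=0) → (A=3, B=2, C=6, D=0, E=0)
step 3: fire ε:  (A=3, B=2, C=6, D=0, E=0) → (A=3, B=2, C=7, D=0, E=0)

YES — reachable via ⟨ε, ε, ε⟩ (3 firings)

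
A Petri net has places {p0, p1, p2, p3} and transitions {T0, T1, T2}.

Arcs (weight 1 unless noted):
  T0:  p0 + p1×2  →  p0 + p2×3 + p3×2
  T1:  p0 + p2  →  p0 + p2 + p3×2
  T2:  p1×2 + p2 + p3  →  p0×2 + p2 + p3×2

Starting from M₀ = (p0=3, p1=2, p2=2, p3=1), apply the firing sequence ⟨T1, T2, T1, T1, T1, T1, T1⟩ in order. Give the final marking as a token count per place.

step 1: fire T1:  (p0=3, p1=2, p2=2, p3=1) → (p0=3, p1=2, p2=2, p3=3)
step 2: fire T2:  (p0=3, p1=2, p2=2, p3=3) → (p0=5, p1=0, p2=2, p3=4)
step 3: fire T1:  (p0=5, p1=0, p2=2, p3=4) → (p0=5, p1=0, p2=2, p3=6)
step 4: fire T1:  (p0=5, p1=0, p2=2, p3=6) → (p0=5, p1=0, p2=2, p3=8)
step 5: fire T1:  (p0=5, p1=0, p2=2, p3=8) → (p0=5, p1=0, p2=2, p3=10)
step 6: fire T1:  (p0=5, p1=0, p2=2, p3=10) → (p0=5, p1=0, p2=2, p3=12)
step 7: fire T1:  (p0=5, p1=0, p2=2, p3=12) → (p0=5, p1=0, p2=2, p3=14)

(p0=5, p1=0, p2=2, p3=14)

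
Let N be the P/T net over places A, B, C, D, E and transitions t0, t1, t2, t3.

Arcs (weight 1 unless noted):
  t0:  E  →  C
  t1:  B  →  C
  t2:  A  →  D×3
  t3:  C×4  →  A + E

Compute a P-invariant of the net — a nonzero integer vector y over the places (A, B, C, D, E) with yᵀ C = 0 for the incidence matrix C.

y = (A:3, B:1, C:1, D:1, E:1)

Incidence matrix C (rows=places, cols=transitions):
       t0   t1   t2   t3
    A   0    0   -1    1
    B   0   -1    0    0
    C   1    1    0   -4
    D   0    0    3    0
    E  -1    0    0    1

Candidate y = [3, 1, 1, 1, 1]; check y·C column-wise:
  col t0: 3·0 + 1·0 + 1·1 + 1·0 + 1·-1 = 0
  col t1: 3·0 + 1·-1 + 1·1 + 1·0 + 1·0 = 0
  col t2: 3·-1 + 1·0 + 1·0 + 1·3 + 1·0 = 0
  col t3: 3·1 + 1·0 + 1·-4 + 1·0 + 1·1 = 0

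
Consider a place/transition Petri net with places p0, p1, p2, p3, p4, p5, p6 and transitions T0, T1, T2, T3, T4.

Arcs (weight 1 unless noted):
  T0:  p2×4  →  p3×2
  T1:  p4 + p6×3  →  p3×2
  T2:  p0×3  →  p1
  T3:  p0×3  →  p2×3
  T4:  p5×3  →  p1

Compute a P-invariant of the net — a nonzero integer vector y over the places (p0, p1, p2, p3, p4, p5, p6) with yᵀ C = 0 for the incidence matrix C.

y = (p0:1, p1:3, p2:1, p3:2, p4:4, p5:1, p6:0)

Incidence matrix C (rows=places, cols=transitions):
       T0   T1   T2   T3   T4
   p0   0    0   -3   -3    0
   p1   0    0    1    0    1
   p2  -4    0    0    3    0
   p3   2    2    0    0    0
   p4   0   -1    0    0    0
   p5   0    0    0    0   -3
   p6   0   -3    0    0    0

Candidate y = [1, 3, 1, 2, 4, 1, 0]; check y·C column-wise:
  col T0: 1·0 + 3·0 + 1·-4 + 2·2 + 4·0 + 1·0 = 0
  col T1: 1·0 + 3·0 + 1·0 + 2·2 + 4·-1 + 1·0 + 0·-3 = 0
  col T2: 1·-3 + 3·1 + 1·0 + 2·0 + 4·0 + 1·0 = 0
  col T3: 1·-3 + 3·0 + 1·3 + 2·0 + 4·0 + 1·0 = 0
  col T4: 1·0 + 3·1 + 1·0 + 2·0 + 4·0 + 1·-3 = 0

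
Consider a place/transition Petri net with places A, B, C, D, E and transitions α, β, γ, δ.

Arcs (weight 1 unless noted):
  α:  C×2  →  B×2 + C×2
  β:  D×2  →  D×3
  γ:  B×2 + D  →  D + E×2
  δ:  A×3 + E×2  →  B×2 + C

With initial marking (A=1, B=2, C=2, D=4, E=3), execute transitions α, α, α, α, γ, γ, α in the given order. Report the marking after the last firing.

step 1: fire α:  (A=1, B=2, C=2, D=4, E=3) → (A=1, B=4, C=2, D=4, E=3)
step 2: fire α:  (A=1, B=4, C=2, D=4, E=3) → (A=1, B=6, C=2, D=4, E=3)
step 3: fire α:  (A=1, B=6, C=2, D=4, E=3) → (A=1, B=8, C=2, D=4, E=3)
step 4: fire α:  (A=1, B=8, C=2, D=4, E=3) → (A=1, B=10, C=2, D=4, E=3)
step 5: fire γ:  (A=1, B=10, C=2, D=4, E=3) → (A=1, B=8, C=2, D=4, E=5)
step 6: fire γ:  (A=1, B=8, C=2, D=4, E=5) → (A=1, B=6, C=2, D=4, E=7)
step 7: fire α:  (A=1, B=6, C=2, D=4, E=7) → (A=1, B=8, C=2, D=4, E=7)

(A=1, B=8, C=2, D=4, E=7)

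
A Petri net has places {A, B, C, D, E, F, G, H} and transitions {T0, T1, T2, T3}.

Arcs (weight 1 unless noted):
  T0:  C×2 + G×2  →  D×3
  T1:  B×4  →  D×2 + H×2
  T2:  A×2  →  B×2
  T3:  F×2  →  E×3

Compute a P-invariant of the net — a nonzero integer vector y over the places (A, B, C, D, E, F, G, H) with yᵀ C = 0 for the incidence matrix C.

y = (A:1, B:1, C:3, D:2, E:0, F:0, G:0, H:0)

Incidence matrix C (rows=places, cols=transitions):
       T0   T1   T2   T3
    A   0    0   -2    0
    B   0   -4    2    0
    C  -2    0    0    0
    D   3    2    0    0
    E   0    0    0    3
    F   0    0    0   -2
    G  -2    0    0    0
    H   0    2    0    0

Candidate y = [1, 1, 3, 2, 0, 0, 0, 0]; check y·C column-wise:
  col T0: 1·0 + 1·0 + 3·-2 + 2·3 + 0·-2 = 0
  col T1: 1·0 + 1·-4 + 3·0 + 2·2 + 0·2 = 0
  col T2: 1·-2 + 1·2 + 3·0 + 2·0 = 0
  col T3: 1·0 + 1·0 + 3·0 + 2·0 + 0·3 + 0·-2 = 0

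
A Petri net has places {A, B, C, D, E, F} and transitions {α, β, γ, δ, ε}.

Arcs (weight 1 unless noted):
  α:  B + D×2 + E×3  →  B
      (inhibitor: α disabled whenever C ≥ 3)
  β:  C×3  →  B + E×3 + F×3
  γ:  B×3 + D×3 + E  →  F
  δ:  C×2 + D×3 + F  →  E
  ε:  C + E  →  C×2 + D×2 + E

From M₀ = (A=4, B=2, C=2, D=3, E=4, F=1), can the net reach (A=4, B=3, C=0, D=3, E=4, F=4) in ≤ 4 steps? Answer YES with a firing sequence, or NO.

YES — reachable via ⟨α, ε, β⟩ (3 firings)

step 1: fire α:  (A=4, B=2, C=2, D=3, E=4, F=1) → (A=4, B=2, C=2, D=1, E=1, F=1)
step 2: fire ε:  (A=4, B=2, C=2, D=1, E=1, F=1) → (A=4, B=2, C=3, D=3, E=1, F=1)
step 3: fire β:  (A=4, B=2, C=3, D=3, E=1, F=1) → (A=4, B=3, C=0, D=3, E=4, F=4)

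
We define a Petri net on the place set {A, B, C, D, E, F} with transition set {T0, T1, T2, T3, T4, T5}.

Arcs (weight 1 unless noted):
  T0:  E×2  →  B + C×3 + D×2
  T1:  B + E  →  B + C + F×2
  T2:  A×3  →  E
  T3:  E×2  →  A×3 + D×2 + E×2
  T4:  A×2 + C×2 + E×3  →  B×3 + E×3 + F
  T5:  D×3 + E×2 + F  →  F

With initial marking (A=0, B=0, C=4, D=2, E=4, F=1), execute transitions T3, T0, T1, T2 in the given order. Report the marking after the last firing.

(A=0, B=1, C=8, D=6, E=2, F=3)

step 1: fire T3:  (A=0, B=0, C=4, D=2, E=4, F=1) → (A=3, B=0, C=4, D=4, E=4, F=1)
step 2: fire T0:  (A=3, B=0, C=4, D=4, E=4, F=1) → (A=3, B=1, C=7, D=6, E=2, F=1)
step 3: fire T1:  (A=3, B=1, C=7, D=6, E=2, F=1) → (A=3, B=1, C=8, D=6, E=1, F=3)
step 4: fire T2:  (A=3, B=1, C=8, D=6, E=1, F=3) → (A=0, B=1, C=8, D=6, E=2, F=3)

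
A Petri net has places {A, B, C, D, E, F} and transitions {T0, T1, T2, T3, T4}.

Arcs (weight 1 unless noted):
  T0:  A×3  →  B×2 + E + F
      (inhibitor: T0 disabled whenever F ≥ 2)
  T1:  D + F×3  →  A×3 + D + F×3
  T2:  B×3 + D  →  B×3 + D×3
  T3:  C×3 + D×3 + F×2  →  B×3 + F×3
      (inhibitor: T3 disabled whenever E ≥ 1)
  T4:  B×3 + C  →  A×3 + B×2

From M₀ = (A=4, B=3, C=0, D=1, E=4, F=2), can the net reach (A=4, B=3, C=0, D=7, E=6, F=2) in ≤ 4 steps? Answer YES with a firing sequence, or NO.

NO — not reachable within 4 firings

depth 0: 1 marking
depth 1: 2 markings reached so far
depth 2: 3 markings reached so far
depth 3: 4 markings reached so far
depth 4: 5 markings reached so far
target is not among the 5 markings reachable within 4 steps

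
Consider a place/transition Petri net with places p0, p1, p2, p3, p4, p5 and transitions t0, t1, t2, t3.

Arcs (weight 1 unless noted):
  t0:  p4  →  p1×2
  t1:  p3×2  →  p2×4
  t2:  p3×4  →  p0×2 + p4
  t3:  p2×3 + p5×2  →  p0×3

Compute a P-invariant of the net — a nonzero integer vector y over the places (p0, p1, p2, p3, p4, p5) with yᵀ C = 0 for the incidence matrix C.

Incidence matrix C (rows=places, cols=transitions):
       t0   t1   t2   t3
   p0   0    0    2    3
   p1   2    0    0    0
   p2   0    4    0   -3
   p3   0   -2   -4    0
   p4  -1    0    1    0
   p5   0    0    0   -2

Candidate y = [1, 3, 1, 2, 6, 0]; check y·C column-wise:
  col t0: 1·0 + 3·2 + 1·0 + 2·0 + 6·-1 = 0
  col t1: 1·0 + 3·0 + 1·4 + 2·-2 + 6·0 = 0
  col t2: 1·2 + 3·0 + 1·0 + 2·-4 + 6·1 = 0
  col t3: 1·3 + 3·0 + 1·-3 + 2·0 + 6·0 + 0·-2 = 0

y = (p0:1, p1:3, p2:1, p3:2, p4:6, p5:0)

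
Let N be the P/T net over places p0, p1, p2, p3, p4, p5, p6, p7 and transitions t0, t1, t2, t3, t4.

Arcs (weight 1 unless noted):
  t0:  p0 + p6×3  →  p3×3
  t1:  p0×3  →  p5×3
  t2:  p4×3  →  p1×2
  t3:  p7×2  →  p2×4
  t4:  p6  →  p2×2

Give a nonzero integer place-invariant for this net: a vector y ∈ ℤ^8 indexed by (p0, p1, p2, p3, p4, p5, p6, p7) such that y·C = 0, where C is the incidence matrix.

Incidence matrix C (rows=places, cols=transitions):
       t0   t1   t2   t3   t4
   p0  -1   -3    0    0    0
   p1   0    0    2    0    0
   p2   0    0    0    4    2
   p3   3    0    0    0    0
   p4   0    0   -3    0    0
   p5   0    3    0    0    0
   p6  -3    0    0    0   -1
   p7   0    0    0   -2    0

Candidate y = [0, 3, 0, 0, 2, 0, 0, 0]; check y·C column-wise:
  col t0: 0·-1 + 3·0 + 0·3 + 2·0 + 0·-3 = 0
  col t1: 0·-3 + 3·0 + 2·0 + 0·3 = 0
  col t2: 3·2 + 2·-3 = 0
  col t3: 3·0 + 0·4 + 2·0 + 0·-2 = 0
  col t4: 3·0 + 0·2 + 2·0 + 0·-1 = 0

y = (p0:0, p1:3, p2:0, p3:0, p4:2, p5:0, p6:0, p7:0)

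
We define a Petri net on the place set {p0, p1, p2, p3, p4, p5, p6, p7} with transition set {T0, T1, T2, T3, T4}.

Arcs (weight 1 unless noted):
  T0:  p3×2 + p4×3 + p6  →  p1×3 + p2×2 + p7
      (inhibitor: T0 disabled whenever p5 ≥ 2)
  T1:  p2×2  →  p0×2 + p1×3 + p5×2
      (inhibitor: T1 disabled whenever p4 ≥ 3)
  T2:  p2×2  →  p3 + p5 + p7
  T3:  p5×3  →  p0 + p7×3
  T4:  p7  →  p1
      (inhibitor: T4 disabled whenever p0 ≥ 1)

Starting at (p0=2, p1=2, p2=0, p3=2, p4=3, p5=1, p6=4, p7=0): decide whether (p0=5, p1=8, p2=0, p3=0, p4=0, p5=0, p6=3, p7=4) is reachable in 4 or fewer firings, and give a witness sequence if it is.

step 1: fire T0:  (p0=2, p1=2, p2=0, p3=2, p4=3, p5=1, p6=4, p7=0) → (p0=2, p1=5, p2=2, p3=0, p4=0, p5=1, p6=3, p7=1)
step 2: fire T1:  (p0=2, p1=5, p2=2, p3=0, p4=0, p5=1, p6=3, p7=1) → (p0=4, p1=8, p2=0, p3=0, p4=0, p5=3, p6=3, p7=1)
step 3: fire T3:  (p0=4, p1=8, p2=0, p3=0, p4=0, p5=3, p6=3, p7=1) → (p0=5, p1=8, p2=0, p3=0, p4=0, p5=0, p6=3, p7=4)

YES — reachable via ⟨T0, T1, T3⟩ (3 firings)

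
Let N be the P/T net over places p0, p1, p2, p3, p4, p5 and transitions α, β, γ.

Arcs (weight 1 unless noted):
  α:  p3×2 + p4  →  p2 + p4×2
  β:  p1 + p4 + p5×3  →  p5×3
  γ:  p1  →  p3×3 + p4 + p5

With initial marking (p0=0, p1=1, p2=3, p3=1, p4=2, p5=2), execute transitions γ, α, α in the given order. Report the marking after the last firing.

step 1: fire γ:  (p0=0, p1=1, p2=3, p3=1, p4=2, p5=2) → (p0=0, p1=0, p2=3, p3=4, p4=3, p5=3)
step 2: fire α:  (p0=0, p1=0, p2=3, p3=4, p4=3, p5=3) → (p0=0, p1=0, p2=4, p3=2, p4=4, p5=3)
step 3: fire α:  (p0=0, p1=0, p2=4, p3=2, p4=4, p5=3) → (p0=0, p1=0, p2=5, p3=0, p4=5, p5=3)

(p0=0, p1=0, p2=5, p3=0, p4=5, p5=3)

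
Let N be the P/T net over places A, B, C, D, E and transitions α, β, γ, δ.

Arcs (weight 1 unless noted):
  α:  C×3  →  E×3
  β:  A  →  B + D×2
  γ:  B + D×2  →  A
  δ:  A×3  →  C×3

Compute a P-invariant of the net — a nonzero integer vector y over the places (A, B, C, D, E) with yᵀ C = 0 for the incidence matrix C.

Incidence matrix C (rows=places, cols=transitions):
        α    β    γ    δ
    A   0   -1    1   -3
    B   0    1   -1    0
    C  -3    0    0    3
    D   0    2   -2    0
    E   3    0    0    0

Candidate y = [0, 2, 0, -1, 0]; check y·C column-wise:
  col α: 2·0 + 0·-3 + -1·0 + 0·3 = 0
  col β: 0·-1 + 2·1 + -1·2 = 0
  col γ: 0·1 + 2·-1 + -1·-2 = 0
  col δ: 0·-3 + 2·0 + 0·3 + -1·0 = 0

y = (A:0, B:2, C:0, D:-1, E:0)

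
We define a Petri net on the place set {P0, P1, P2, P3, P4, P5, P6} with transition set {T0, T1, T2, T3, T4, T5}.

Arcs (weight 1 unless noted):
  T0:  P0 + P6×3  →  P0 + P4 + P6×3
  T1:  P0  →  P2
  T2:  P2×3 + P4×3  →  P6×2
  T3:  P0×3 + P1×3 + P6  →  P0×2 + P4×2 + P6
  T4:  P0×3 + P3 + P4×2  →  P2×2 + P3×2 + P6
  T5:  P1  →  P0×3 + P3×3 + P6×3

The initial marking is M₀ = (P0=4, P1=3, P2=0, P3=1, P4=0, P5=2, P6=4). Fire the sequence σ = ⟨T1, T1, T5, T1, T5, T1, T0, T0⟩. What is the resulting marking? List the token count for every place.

(P0=6, P1=1, P2=4, P3=7, P4=2, P5=2, P6=10)

step 1: fire T1:  (P0=4, P1=3, P2=0, P3=1, P4=0, P5=2, P6=4) → (P0=3, P1=3, P2=1, P3=1, P4=0, P5=2, P6=4)
step 2: fire T1:  (P0=3, P1=3, P2=1, P3=1, P4=0, P5=2, P6=4) → (P0=2, P1=3, P2=2, P3=1, P4=0, P5=2, P6=4)
step 3: fire T5:  (P0=2, P1=3, P2=2, P3=1, P4=0, P5=2, P6=4) → (P0=5, P1=2, P2=2, P3=4, P4=0, P5=2, P6=7)
step 4: fire T1:  (P0=5, P1=2, P2=2, P3=4, P4=0, P5=2, P6=7) → (P0=4, P1=2, P2=3, P3=4, P4=0, P5=2, P6=7)
step 5: fire T5:  (P0=4, P1=2, P2=3, P3=4, P4=0, P5=2, P6=7) → (P0=7, P1=1, P2=3, P3=7, P4=0, P5=2, P6=10)
step 6: fire T1:  (P0=7, P1=1, P2=3, P3=7, P4=0, P5=2, P6=10) → (P0=6, P1=1, P2=4, P3=7, P4=0, P5=2, P6=10)
step 7: fire T0:  (P0=6, P1=1, P2=4, P3=7, P4=0, P5=2, P6=10) → (P0=6, P1=1, P2=4, P3=7, P4=1, P5=2, P6=10)
step 8: fire T0:  (P0=6, P1=1, P2=4, P3=7, P4=1, P5=2, P6=10) → (P0=6, P1=1, P2=4, P3=7, P4=2, P5=2, P6=10)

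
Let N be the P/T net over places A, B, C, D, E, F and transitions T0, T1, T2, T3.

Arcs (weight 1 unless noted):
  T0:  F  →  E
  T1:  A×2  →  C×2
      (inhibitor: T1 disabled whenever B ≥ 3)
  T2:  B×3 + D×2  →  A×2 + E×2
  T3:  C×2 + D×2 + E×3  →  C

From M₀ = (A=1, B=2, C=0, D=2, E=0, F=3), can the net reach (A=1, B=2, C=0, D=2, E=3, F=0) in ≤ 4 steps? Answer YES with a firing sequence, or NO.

YES — reachable via ⟨T0, T0, T0⟩ (3 firings)

step 1: fire T0:  (A=1, B=2, C=0, D=2, E=0, F=3) → (A=1, B=2, C=0, D=2, E=1, F=2)
step 2: fire T0:  (A=1, B=2, C=0, D=2, E=1, F=2) → (A=1, B=2, C=0, D=2, E=2, F=1)
step 3: fire T0:  (A=1, B=2, C=0, D=2, E=2, F=1) → (A=1, B=2, C=0, D=2, E=3, F=0)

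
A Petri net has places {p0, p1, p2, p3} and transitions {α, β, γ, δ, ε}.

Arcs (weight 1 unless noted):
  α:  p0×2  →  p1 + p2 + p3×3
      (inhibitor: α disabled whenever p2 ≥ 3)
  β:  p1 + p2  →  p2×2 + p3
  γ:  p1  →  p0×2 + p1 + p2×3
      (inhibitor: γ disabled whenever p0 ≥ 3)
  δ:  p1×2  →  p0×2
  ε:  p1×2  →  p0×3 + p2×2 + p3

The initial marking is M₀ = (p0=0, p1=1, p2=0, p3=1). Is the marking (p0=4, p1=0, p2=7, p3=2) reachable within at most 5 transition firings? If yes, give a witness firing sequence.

step 1: fire γ:  (p0=0, p1=1, p2=0, p3=1) → (p0=2, p1=1, p2=3, p3=1)
step 2: fire γ:  (p0=2, p1=1, p2=3, p3=1) → (p0=4, p1=1, p2=6, p3=1)
step 3: fire β:  (p0=4, p1=1, p2=6, p3=1) → (p0=4, p1=0, p2=7, p3=2)

YES — reachable via ⟨γ, γ, β⟩ (3 firings)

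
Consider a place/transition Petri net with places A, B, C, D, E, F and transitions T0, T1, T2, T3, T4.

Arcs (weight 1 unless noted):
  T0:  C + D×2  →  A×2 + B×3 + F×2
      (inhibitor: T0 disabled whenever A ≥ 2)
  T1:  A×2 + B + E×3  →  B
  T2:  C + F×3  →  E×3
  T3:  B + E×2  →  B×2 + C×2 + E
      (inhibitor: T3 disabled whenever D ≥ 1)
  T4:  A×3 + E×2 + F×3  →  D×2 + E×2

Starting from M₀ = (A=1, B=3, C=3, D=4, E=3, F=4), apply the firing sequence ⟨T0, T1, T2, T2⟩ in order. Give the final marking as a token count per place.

(A=1, B=6, C=0, D=2, E=6, F=0)

step 1: fire T0:  (A=1, B=3, C=3, D=4, E=3, F=4) → (A=3, B=6, C=2, D=2, E=3, F=6)
step 2: fire T1:  (A=3, B=6, C=2, D=2, E=3, F=6) → (A=1, B=6, C=2, D=2, E=0, F=6)
step 3: fire T2:  (A=1, B=6, C=2, D=2, E=0, F=6) → (A=1, B=6, C=1, D=2, E=3, F=3)
step 4: fire T2:  (A=1, B=6, C=1, D=2, E=3, F=3) → (A=1, B=6, C=0, D=2, E=6, F=0)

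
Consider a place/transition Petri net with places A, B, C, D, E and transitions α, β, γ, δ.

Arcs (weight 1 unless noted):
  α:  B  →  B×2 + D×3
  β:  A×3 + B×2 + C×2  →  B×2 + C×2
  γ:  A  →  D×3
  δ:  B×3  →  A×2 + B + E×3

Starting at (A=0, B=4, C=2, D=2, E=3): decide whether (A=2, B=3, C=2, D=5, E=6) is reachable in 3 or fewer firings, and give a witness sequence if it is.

step 1: fire α:  (A=0, B=4, C=2, D=2, E=3) → (A=0, B=5, C=2, D=5, E=3)
step 2: fire δ:  (A=0, B=5, C=2, D=5, E=3) → (A=2, B=3, C=2, D=5, E=6)

YES — reachable via ⟨α, δ⟩ (2 firings)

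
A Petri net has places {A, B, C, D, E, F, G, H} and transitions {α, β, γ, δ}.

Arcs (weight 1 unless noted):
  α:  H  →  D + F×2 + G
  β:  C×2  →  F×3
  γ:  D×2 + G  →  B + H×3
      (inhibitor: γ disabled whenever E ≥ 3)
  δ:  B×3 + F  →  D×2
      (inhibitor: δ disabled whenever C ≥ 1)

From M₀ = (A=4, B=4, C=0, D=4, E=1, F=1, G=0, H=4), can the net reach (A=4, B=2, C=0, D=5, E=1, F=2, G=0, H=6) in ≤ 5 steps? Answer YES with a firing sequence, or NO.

YES — reachable via ⟨α, γ, δ⟩ (3 firings)

step 1: fire α:  (A=4, B=4, C=0, D=4, E=1, F=1, G=0, H=4) → (A=4, B=4, C=0, D=5, E=1, F=3, G=1, H=3)
step 2: fire γ:  (A=4, B=4, C=0, D=5, E=1, F=3, G=1, H=3) → (A=4, B=5, C=0, D=3, E=1, F=3, G=0, H=6)
step 3: fire δ:  (A=4, B=5, C=0, D=3, E=1, F=3, G=0, H=6) → (A=4, B=2, C=0, D=5, E=1, F=2, G=0, H=6)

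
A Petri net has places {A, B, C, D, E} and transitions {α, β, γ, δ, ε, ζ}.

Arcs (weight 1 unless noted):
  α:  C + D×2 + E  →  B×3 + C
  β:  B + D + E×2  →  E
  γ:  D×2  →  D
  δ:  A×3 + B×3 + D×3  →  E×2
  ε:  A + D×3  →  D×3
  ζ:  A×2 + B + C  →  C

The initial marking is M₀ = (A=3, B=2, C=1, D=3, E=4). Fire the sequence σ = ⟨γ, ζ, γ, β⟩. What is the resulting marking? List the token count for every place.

(A=1, B=0, C=1, D=0, E=3)

step 1: fire γ:  (A=3, B=2, C=1, D=3, E=4) → (A=3, B=2, C=1, D=2, E=4)
step 2: fire ζ:  (A=3, B=2, C=1, D=2, E=4) → (A=1, B=1, C=1, D=2, E=4)
step 3: fire γ:  (A=1, B=1, C=1, D=2, E=4) → (A=1, B=1, C=1, D=1, E=4)
step 4: fire β:  (A=1, B=1, C=1, D=1, E=4) → (A=1, B=0, C=1, D=0, E=3)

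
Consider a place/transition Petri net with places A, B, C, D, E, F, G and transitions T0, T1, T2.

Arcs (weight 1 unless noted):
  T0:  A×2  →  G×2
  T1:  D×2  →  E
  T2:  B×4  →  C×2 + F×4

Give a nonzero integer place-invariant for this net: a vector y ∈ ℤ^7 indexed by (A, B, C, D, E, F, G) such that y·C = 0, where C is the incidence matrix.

Incidence matrix C (rows=places, cols=transitions):
       T0   T1   T2
    A  -2    0    0
    B   0    0   -4
    C   0    0    2
    D   0   -2    0
    E   0    1    0
    F   0    0    4
    G   2    0    0

Candidate y = [0, 1, 2, 0, 0, 0, 0]; check y·C column-wise:
  col T0: 0·-2 + 1·0 + 2·0 + 0·2 = 0
  col T1: 1·0 + 2·0 + 0·-2 + 0·1 = 0
  col T2: 1·-4 + 2·2 + 0·4 = 0

y = (A:0, B:1, C:2, D:0, E:0, F:0, G:0)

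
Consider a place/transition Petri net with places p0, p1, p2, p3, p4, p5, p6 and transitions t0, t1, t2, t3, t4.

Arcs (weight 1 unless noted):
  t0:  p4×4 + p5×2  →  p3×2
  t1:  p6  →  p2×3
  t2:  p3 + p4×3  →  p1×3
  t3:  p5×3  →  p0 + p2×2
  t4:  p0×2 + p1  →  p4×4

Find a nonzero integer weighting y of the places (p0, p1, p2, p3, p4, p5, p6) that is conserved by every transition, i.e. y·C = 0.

y = (p0:21, p1:34, p2:0, p3:45, p4:19, p5:7, p6:0)

Incidence matrix C (rows=places, cols=transitions):
       t0   t1   t2   t3   t4
   p0   0    0    0    1   -2
   p1   0    0    3    0   -1
   p2   0    3    0    2    0
   p3   2    0   -1    0    0
   p4  -4    0   -3    0    4
   p5  -2    0    0   -3    0
   p6   0   -1    0    0    0

Candidate y = [21, 34, 0, 45, 19, 7, 0]; check y·C column-wise:
  col t0: 21·0 + 34·0 + 45·2 + 19·-4 + 7·-2 = 0
  col t1: 21·0 + 34·0 + 0·3 + 45·0 + 19·0 + 7·0 + 0·-1 = 0
  col t2: 21·0 + 34·3 + 45·-1 + 19·-3 + 7·0 = 0
  col t3: 21·1 + 34·0 + 0·2 + 45·0 + 19·0 + 7·-3 = 0
  col t4: 21·-2 + 34·-1 + 45·0 + 19·4 + 7·0 = 0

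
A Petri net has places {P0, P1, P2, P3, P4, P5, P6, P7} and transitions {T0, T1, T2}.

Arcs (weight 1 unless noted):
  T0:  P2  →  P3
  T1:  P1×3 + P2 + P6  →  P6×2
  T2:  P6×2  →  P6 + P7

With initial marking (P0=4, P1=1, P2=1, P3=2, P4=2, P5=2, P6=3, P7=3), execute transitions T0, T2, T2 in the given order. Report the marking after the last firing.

(P0=4, P1=1, P2=0, P3=3, P4=2, P5=2, P6=1, P7=5)

step 1: fire T0:  (P0=4, P1=1, P2=1, P3=2, P4=2, P5=2, P6=3, P7=3) → (P0=4, P1=1, P2=0, P3=3, P4=2, P5=2, P6=3, P7=3)
step 2: fire T2:  (P0=4, P1=1, P2=0, P3=3, P4=2, P5=2, P6=3, P7=3) → (P0=4, P1=1, P2=0, P3=3, P4=2, P5=2, P6=2, P7=4)
step 3: fire T2:  (P0=4, P1=1, P2=0, P3=3, P4=2, P5=2, P6=2, P7=4) → (P0=4, P1=1, P2=0, P3=3, P4=2, P5=2, P6=1, P7=5)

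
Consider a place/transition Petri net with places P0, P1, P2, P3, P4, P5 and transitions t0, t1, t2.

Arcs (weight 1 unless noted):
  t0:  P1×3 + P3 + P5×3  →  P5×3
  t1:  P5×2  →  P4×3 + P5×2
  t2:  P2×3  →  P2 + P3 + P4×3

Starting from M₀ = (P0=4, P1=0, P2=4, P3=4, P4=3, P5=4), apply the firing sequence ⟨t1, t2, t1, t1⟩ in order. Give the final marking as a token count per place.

step 1: fire t1:  (P0=4, P1=0, P2=4, P3=4, P4=3, P5=4) → (P0=4, P1=0, P2=4, P3=4, P4=6, P5=4)
step 2: fire t2:  (P0=4, P1=0, P2=4, P3=4, P4=6, P5=4) → (P0=4, P1=0, P2=2, P3=5, P4=9, P5=4)
step 3: fire t1:  (P0=4, P1=0, P2=2, P3=5, P4=9, P5=4) → (P0=4, P1=0, P2=2, P3=5, P4=12, P5=4)
step 4: fire t1:  (P0=4, P1=0, P2=2, P3=5, P4=12, P5=4) → (P0=4, P1=0, P2=2, P3=5, P4=15, P5=4)

(P0=4, P1=0, P2=2, P3=5, P4=15, P5=4)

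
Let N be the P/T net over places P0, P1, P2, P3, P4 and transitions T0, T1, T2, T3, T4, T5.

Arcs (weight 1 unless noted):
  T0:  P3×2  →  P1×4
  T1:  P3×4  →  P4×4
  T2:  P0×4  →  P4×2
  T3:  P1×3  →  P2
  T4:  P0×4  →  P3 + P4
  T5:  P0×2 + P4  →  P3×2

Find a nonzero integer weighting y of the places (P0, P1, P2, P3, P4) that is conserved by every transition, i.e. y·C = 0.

y = (P0:1, P1:1, P2:3, P3:2, P4:2)

Incidence matrix C (rows=places, cols=transitions):
       T0   T1   T2   T3   T4   T5
   P0   0    0   -4    0   -4   -2
   P1   4    0    0   -3    0    0
   P2   0    0    0    1    0    0
   P3  -2   -4    0    0    1    2
   P4   0    4    2    0    1   -1

Candidate y = [1, 1, 3, 2, 2]; check y·C column-wise:
  col T0: 1·0 + 1·4 + 3·0 + 2·-2 + 2·0 = 0
  col T1: 1·0 + 1·0 + 3·0 + 2·-4 + 2·4 = 0
  col T2: 1·-4 + 1·0 + 3·0 + 2·0 + 2·2 = 0
  col T3: 1·0 + 1·-3 + 3·1 + 2·0 + 2·0 = 0
  col T4: 1·-4 + 1·0 + 3·0 + 2·1 + 2·1 = 0
  col T5: 1·-2 + 1·0 + 3·0 + 2·2 + 2·-1 = 0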